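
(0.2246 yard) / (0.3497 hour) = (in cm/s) 0.01631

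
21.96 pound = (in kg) 9.961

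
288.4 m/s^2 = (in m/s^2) 288.4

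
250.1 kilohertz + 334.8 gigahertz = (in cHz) 3.348e+13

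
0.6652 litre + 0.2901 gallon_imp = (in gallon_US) 0.5241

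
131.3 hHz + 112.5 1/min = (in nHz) 1.313e+13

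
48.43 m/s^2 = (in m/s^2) 48.43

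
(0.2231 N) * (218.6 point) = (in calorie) 0.004112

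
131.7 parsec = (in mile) 2.525e+15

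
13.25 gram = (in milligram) 1.325e+04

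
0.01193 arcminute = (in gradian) 0.0002209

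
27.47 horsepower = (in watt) 2.048e+04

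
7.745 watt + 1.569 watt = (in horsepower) 0.01249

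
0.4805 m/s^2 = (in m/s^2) 0.4805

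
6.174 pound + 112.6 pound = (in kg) 53.87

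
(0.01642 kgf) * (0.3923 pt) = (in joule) 2.229e-05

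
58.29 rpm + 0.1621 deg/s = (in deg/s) 349.9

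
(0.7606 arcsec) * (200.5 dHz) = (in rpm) 0.000706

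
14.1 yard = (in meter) 12.89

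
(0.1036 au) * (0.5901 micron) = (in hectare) 0.9146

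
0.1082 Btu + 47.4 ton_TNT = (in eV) 1.238e+30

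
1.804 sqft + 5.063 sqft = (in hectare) 6.38e-05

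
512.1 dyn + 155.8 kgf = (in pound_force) 343.5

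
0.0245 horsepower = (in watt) 18.27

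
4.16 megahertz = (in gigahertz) 0.00416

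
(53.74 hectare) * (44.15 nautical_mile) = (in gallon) 1.161e+13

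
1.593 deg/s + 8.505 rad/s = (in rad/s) 8.533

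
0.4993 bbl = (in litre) 79.38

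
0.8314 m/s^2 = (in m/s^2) 0.8314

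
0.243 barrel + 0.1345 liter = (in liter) 38.77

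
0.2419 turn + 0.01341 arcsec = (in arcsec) 3.135e+05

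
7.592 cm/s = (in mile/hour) 0.1698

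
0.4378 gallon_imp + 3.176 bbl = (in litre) 506.9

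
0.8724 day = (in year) 0.00239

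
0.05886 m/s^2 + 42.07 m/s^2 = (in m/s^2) 42.13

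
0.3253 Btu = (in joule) 343.2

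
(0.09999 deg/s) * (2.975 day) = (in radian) 448.6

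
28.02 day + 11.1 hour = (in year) 0.07803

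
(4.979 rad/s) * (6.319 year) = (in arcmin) 3.411e+12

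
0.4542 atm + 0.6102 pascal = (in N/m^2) 4.602e+04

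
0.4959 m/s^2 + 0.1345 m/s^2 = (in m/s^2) 0.6304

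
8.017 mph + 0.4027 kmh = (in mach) 0.01085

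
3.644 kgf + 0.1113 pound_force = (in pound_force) 8.145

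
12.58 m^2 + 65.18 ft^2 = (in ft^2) 200.6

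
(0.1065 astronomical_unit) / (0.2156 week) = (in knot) 2.375e+05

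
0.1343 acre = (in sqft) 5850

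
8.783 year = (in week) 458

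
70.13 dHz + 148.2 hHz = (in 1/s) 1.483e+04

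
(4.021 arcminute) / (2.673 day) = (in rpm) 4.836e-08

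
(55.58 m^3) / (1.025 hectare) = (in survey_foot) 0.01779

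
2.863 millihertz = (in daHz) 0.0002863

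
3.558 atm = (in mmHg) 2704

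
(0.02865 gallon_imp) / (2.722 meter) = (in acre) 1.182e-08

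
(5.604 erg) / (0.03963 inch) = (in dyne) 55.67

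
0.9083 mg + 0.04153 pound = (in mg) 1.884e+04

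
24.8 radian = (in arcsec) 5.115e+06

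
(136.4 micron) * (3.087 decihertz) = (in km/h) 0.0001516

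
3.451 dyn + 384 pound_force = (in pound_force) 384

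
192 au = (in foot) 9.423e+13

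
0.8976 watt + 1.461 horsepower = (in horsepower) 1.462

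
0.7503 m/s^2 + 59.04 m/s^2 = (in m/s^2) 59.79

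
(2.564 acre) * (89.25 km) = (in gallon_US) 2.446e+11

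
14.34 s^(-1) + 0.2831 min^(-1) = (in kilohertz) 0.01434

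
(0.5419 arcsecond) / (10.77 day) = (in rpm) 2.696e-11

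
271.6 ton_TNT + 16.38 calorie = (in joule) 1.136e+12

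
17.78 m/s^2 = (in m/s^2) 17.78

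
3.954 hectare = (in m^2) 3.954e+04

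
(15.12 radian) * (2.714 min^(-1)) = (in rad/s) 0.6839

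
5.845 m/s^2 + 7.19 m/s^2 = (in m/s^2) 13.04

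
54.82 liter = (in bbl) 0.3448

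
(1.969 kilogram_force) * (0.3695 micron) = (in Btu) 6.762e-09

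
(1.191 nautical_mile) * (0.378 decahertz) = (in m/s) 8338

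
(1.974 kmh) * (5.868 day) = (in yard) 3.04e+05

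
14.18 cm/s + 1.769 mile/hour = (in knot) 1.813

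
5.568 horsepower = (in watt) 4152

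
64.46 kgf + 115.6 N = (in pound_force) 168.1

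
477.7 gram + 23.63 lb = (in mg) 1.12e+07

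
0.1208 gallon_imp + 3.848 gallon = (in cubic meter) 0.01512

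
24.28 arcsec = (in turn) 1.873e-05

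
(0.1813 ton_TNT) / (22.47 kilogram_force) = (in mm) 3.442e+09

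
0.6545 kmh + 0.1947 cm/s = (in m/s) 0.1838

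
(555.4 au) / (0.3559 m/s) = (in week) 3.86e+08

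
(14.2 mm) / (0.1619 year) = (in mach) 8.168e-12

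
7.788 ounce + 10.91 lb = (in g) 5169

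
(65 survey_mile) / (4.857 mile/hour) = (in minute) 803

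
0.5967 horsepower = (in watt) 445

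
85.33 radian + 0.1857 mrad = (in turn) 13.58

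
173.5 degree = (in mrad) 3028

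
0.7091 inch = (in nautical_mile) 9.725e-06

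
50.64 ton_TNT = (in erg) 2.119e+18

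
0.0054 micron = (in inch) 2.126e-07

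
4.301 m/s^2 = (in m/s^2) 4.301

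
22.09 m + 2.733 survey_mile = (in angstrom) 4.42e+13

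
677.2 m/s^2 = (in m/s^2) 677.2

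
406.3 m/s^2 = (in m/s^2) 406.3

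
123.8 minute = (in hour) 2.063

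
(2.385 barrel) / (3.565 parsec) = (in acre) 8.518e-22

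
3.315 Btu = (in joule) 3498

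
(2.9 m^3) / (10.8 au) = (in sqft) 1.932e-11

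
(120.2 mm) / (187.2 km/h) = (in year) 7.33e-11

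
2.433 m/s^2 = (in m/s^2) 2.433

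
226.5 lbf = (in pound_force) 226.5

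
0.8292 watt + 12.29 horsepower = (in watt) 9165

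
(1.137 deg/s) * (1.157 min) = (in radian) 1.378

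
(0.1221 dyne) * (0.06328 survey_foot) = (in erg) 0.2355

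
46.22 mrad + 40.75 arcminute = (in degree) 3.327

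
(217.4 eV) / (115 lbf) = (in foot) 2.234e-19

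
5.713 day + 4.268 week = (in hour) 854.1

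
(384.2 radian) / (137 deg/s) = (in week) 0.0002657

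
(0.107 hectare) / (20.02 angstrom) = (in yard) 5.845e+11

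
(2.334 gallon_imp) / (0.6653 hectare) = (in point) 0.004521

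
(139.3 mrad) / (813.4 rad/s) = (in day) 1.982e-09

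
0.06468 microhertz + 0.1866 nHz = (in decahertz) 6.487e-09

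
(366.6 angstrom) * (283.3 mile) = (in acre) 4.13e-06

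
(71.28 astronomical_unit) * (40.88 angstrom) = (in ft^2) 4.692e+05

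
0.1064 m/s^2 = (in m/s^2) 0.1064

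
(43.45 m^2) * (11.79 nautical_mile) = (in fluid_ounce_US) 3.208e+10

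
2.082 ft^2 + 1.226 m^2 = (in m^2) 1.419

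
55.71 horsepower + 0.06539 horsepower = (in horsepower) 55.78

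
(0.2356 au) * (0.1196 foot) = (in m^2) 1.285e+09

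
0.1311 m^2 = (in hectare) 1.311e-05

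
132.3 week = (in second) 8.002e+07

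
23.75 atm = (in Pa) 2.406e+06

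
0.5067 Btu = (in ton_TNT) 1.278e-07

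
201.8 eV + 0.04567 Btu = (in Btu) 0.04567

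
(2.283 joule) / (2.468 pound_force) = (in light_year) 2.198e-17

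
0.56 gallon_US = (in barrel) 0.01333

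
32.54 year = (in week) 1697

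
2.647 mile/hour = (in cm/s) 118.3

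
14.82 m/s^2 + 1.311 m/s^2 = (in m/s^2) 16.13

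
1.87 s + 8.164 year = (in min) 4.291e+06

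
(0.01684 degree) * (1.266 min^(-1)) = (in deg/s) 0.0003553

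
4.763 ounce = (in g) 135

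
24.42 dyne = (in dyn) 24.42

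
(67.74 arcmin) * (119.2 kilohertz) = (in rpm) 2.243e+04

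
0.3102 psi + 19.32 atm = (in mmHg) 1.47e+04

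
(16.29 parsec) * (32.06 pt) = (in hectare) 5.685e+11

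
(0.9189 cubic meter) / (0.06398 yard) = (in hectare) 0.001571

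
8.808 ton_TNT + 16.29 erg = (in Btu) 3.493e+07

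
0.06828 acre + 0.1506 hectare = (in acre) 0.4404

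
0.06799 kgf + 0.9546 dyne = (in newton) 0.6668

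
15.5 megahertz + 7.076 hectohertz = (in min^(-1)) 9.3e+08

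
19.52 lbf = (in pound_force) 19.52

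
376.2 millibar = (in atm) 0.3713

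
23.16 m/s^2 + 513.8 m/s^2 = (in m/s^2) 537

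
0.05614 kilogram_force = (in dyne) 5.505e+04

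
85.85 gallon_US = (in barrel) 2.044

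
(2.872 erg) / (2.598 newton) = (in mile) 6.869e-11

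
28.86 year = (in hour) 2.528e+05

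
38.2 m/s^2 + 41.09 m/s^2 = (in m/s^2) 79.29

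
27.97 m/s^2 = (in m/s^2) 27.97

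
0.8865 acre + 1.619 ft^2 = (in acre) 0.8865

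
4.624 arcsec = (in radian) 2.242e-05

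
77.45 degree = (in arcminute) 4647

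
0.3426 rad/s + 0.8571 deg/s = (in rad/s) 0.3576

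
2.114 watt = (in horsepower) 0.002835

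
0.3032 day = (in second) 2.62e+04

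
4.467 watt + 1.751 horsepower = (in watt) 1310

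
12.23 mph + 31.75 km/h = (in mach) 0.04196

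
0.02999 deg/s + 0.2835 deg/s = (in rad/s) 0.005471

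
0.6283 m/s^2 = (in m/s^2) 0.6283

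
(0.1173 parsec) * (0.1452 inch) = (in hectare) 1.335e+09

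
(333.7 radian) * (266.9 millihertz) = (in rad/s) 89.06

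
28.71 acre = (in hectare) 11.62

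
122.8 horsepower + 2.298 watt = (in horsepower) 122.8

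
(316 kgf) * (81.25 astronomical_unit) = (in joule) 3.767e+16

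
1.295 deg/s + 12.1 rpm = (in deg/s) 73.89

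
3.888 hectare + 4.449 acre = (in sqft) 6.123e+05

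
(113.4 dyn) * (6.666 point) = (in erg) 26.67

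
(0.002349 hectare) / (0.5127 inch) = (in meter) 1804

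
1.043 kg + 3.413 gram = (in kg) 1.046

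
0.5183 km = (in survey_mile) 0.3221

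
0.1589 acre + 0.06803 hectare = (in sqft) 1.424e+04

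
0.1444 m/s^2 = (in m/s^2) 0.1444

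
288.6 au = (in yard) 4.722e+13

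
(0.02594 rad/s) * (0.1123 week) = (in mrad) 1.762e+06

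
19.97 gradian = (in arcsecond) 6.47e+04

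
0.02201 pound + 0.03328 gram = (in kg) 0.01002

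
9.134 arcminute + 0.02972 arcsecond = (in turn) 0.0004229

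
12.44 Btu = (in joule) 1.312e+04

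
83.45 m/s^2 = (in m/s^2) 83.45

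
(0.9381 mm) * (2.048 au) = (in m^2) 2.874e+08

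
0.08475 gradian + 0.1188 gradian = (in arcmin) 10.99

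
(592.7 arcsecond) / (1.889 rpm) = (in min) 0.0002421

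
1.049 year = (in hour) 9189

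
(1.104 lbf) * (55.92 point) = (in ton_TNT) 2.315e-11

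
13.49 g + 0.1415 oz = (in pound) 0.03858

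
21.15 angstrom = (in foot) 6.939e-09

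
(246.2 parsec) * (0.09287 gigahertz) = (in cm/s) 7.055e+28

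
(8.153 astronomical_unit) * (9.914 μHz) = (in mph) 2.705e+07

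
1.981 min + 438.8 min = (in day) 0.3061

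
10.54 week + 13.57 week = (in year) 0.4624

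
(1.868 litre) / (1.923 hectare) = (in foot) 3.187e-07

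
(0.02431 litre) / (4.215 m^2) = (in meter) 5.767e-06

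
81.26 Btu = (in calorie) 2.049e+04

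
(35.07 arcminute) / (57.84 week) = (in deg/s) 1.671e-08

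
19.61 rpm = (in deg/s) 117.7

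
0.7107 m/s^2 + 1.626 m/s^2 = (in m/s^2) 2.337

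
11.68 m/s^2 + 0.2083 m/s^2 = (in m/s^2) 11.89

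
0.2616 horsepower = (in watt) 195.1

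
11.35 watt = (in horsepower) 0.01522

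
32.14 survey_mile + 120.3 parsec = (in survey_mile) 2.307e+15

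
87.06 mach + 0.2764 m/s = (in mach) 87.06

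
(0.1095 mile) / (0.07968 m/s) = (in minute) 36.86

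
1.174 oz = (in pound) 0.07338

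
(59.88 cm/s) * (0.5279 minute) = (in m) 18.97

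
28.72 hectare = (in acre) 70.97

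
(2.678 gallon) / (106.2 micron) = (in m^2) 95.46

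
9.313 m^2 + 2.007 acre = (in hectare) 0.8131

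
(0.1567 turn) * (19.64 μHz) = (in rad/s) 1.934e-05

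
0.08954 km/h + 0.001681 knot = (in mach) 7.559e-05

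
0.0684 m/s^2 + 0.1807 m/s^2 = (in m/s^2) 0.2491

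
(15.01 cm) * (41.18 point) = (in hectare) 2.181e-07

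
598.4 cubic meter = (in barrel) 3764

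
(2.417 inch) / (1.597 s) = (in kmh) 0.1384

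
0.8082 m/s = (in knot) 1.571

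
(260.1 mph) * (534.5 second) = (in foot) 2.039e+05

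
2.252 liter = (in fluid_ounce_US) 76.15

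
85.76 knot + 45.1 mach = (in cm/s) 1.54e+06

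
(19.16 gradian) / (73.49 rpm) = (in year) 1.24e-09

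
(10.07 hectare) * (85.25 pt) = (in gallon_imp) 6.662e+05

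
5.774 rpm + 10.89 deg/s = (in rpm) 7.589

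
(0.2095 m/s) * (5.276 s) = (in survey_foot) 3.626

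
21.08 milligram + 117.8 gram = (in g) 117.8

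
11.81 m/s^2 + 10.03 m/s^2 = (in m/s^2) 21.84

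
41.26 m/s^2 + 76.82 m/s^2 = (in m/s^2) 118.1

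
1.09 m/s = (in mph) 2.438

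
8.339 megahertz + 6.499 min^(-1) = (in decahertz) 8.339e+05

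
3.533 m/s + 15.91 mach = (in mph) 1.213e+04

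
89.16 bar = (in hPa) 8.916e+04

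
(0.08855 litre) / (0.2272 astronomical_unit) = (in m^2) 2.605e-15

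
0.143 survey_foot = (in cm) 4.359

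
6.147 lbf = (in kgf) 2.788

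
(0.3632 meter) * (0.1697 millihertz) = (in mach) 1.81e-07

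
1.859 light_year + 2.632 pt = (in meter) 1.759e+16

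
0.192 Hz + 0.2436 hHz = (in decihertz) 245.5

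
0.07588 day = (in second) 6556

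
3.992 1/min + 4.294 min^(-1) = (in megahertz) 1.381e-07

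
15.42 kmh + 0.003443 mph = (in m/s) 4.285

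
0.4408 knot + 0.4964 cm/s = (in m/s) 0.2317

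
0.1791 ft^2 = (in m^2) 0.01664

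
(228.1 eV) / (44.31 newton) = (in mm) 8.248e-16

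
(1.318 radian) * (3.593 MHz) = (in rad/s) 4.736e+06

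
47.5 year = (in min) 2.497e+07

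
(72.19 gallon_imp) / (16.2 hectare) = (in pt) 0.005742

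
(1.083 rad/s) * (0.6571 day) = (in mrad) 6.149e+07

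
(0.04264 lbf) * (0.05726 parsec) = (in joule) 3.351e+14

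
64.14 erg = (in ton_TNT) 1.533e-15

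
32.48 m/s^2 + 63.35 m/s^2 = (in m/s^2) 95.83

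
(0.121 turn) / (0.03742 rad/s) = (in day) 0.0002352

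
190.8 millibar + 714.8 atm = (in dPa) 7.245e+08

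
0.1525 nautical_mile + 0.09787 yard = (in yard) 309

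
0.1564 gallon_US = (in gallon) 0.1564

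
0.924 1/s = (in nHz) 9.24e+08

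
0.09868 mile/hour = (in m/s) 0.04411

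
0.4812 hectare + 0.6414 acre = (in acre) 1.83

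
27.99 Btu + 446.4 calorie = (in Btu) 29.76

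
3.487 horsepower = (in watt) 2600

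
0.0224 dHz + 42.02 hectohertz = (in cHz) 4.202e+05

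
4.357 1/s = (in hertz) 4.357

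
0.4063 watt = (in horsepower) 0.0005449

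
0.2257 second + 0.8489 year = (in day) 309.8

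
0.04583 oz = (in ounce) 0.04583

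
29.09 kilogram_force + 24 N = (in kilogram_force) 31.54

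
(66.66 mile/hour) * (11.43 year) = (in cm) 1.074e+12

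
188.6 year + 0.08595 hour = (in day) 6.884e+04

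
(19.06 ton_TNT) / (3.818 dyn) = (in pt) 5.921e+18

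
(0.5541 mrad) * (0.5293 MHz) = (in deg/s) 1.68e+04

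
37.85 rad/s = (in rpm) 361.4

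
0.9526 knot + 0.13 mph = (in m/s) 0.5482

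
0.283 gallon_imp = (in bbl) 0.008092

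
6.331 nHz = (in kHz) 6.331e-12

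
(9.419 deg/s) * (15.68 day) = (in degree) 1.276e+07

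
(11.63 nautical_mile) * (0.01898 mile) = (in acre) 162.6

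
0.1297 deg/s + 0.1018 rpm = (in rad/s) 0.01292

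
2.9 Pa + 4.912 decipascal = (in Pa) 3.391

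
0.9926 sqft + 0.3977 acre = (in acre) 0.3977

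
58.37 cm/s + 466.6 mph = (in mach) 0.6143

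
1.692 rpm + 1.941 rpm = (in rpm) 3.633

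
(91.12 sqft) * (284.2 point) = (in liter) 848.7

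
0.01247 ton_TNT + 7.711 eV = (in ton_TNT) 0.01247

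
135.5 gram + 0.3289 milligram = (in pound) 0.2987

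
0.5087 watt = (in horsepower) 0.0006822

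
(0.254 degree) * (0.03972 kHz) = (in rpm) 1.681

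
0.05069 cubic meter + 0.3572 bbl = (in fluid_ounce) 3634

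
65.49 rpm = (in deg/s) 392.9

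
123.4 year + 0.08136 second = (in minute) 6.486e+07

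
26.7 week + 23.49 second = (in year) 0.5121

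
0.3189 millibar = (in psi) 0.004625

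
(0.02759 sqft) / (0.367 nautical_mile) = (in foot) 1.237e-05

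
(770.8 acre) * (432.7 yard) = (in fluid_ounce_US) 4.173e+13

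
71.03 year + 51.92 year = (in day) 4.488e+04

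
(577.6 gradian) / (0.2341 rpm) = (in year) 1.174e-05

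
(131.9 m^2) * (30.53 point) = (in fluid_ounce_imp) 5e+04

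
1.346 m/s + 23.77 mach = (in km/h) 2.914e+04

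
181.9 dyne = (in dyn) 181.9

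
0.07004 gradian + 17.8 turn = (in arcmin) 3.845e+05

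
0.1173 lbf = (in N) 0.5218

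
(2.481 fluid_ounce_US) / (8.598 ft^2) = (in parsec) 2.977e-21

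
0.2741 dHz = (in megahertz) 2.741e-08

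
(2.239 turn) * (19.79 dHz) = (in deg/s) 1595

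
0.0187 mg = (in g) 1.87e-05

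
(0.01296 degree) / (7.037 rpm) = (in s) 0.0003069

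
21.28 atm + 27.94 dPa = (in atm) 21.28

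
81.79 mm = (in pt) 231.8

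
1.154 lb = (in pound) 1.154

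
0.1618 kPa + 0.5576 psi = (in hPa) 40.06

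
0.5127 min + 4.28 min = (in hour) 0.07988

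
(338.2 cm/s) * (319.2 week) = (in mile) 4.057e+05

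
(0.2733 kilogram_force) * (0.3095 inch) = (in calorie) 0.005036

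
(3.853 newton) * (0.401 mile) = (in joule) 2487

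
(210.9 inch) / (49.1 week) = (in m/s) 1.804e-07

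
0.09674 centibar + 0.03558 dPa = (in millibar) 0.9674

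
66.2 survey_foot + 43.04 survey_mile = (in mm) 6.929e+07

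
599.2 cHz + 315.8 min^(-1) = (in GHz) 1.126e-08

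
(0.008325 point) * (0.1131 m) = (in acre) 8.208e-11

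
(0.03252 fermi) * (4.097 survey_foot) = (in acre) 1.003e-20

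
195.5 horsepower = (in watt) 1.458e+05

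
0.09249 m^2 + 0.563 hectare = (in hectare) 0.563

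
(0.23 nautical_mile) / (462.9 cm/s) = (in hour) 0.02556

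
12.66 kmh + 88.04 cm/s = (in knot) 8.547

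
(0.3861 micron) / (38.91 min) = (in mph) 3.699e-10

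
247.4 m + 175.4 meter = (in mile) 0.2627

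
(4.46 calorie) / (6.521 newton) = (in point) 8112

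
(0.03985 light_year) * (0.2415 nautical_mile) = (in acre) 4.167e+13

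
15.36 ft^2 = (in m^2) 1.427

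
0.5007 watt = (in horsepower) 0.0006714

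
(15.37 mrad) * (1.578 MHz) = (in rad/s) 2.425e+04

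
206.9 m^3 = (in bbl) 1301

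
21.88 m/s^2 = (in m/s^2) 21.88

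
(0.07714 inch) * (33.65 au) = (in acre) 2.437e+06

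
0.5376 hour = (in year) 6.137e-05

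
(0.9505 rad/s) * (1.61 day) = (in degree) 7.576e+06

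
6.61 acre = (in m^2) 2.675e+04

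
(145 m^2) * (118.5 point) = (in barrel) 38.13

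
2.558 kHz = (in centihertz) 2.558e+05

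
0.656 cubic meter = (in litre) 656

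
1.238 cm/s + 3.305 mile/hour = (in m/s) 1.49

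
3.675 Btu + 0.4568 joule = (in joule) 3878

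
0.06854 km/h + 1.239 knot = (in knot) 1.276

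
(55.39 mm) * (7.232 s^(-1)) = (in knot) 0.7787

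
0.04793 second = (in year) 1.52e-09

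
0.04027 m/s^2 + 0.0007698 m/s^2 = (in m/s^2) 0.04104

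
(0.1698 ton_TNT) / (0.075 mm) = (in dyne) 9.473e+17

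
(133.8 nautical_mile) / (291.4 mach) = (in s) 2.497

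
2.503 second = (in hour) 0.0006953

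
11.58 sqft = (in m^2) 1.076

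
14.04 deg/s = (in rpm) 2.34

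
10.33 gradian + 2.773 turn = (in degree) 1008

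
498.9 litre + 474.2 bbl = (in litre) 7.589e+04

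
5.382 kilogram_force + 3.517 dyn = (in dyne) 5.278e+06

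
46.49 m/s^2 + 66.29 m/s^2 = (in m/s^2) 112.8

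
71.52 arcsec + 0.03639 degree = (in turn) 0.0001563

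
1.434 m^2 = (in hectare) 0.0001434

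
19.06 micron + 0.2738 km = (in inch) 1.078e+04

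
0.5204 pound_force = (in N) 2.315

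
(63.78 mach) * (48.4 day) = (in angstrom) 9.082e+20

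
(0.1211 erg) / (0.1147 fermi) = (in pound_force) 2.374e+07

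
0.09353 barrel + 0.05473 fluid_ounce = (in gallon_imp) 3.271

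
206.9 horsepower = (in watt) 1.543e+05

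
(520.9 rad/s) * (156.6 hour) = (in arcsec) 6.057e+13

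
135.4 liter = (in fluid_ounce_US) 4578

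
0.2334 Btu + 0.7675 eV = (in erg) 2.463e+09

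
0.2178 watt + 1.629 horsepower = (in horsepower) 1.629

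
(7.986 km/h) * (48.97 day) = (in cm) 9.386e+08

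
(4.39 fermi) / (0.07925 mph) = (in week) 2.049e-19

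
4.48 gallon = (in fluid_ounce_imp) 596.9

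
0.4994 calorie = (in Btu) 0.00198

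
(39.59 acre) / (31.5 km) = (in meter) 5.086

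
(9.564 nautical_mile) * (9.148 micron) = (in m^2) 0.162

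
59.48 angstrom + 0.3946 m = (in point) 1119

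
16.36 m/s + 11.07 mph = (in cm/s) 2131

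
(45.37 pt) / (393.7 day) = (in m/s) 4.705e-10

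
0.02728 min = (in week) 2.706e-06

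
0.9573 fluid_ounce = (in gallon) 0.007479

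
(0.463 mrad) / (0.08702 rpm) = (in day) 5.881e-07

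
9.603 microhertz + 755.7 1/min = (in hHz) 0.126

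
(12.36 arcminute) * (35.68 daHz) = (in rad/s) 1.283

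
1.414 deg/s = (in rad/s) 0.02468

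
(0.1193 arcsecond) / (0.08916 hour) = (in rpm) 1.721e-08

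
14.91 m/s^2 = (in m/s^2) 14.91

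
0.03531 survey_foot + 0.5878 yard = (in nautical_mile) 0.000296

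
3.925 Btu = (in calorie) 989.7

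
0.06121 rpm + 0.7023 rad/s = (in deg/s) 40.61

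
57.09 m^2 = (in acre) 0.01411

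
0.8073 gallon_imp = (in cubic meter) 0.00367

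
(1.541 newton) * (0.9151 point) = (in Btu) 4.715e-07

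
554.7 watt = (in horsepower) 0.7439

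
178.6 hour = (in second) 6.43e+05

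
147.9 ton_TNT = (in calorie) 1.479e+11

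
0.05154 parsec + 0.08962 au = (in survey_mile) 9.882e+11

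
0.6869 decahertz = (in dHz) 68.69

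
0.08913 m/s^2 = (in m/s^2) 0.08913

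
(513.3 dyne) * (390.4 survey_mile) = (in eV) 2.013e+22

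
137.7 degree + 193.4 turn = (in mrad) 1.218e+06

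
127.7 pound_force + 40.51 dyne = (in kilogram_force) 57.92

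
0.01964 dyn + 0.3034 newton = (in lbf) 0.06821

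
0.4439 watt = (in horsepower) 0.0005953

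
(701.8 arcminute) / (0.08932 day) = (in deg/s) 0.001516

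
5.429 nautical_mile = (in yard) 1.1e+04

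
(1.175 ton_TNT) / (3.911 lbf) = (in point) 8.01e+11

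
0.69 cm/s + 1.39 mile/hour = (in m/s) 0.6283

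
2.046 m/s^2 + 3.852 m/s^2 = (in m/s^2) 5.898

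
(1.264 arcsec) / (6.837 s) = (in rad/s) 8.963e-07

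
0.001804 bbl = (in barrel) 0.001804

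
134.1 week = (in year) 2.572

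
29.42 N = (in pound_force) 6.614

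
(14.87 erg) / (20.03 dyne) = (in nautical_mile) 4.009e-06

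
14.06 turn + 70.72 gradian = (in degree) 5125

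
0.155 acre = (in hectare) 0.06273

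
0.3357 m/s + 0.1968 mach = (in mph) 150.6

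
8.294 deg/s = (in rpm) 1.382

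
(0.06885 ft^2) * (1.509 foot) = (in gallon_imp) 0.6471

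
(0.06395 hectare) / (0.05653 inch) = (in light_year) 4.708e-11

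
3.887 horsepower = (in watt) 2899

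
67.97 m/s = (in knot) 132.1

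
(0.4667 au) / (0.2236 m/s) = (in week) 5.163e+05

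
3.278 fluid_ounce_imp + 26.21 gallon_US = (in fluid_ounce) 3358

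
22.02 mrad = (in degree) 1.262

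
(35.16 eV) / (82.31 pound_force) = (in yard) 1.683e-20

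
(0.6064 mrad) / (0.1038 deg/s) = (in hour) 9.298e-05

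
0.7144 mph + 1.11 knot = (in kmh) 3.205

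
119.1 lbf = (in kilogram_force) 54.02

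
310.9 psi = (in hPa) 2.144e+04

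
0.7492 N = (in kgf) 0.0764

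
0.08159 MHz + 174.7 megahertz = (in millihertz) 1.748e+11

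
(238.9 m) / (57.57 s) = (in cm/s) 415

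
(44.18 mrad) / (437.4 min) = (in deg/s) 9.645e-05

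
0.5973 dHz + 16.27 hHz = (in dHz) 1.627e+04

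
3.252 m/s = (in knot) 6.321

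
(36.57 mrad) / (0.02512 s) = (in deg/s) 83.41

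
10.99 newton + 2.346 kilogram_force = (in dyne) 3.4e+06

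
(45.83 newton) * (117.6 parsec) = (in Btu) 1.576e+17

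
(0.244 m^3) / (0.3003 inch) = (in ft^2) 344.3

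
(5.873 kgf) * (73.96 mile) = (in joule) 6.855e+06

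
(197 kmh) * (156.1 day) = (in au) 0.004933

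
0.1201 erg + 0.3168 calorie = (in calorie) 0.3168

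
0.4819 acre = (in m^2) 1950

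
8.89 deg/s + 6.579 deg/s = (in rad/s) 0.27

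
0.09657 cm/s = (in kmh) 0.003477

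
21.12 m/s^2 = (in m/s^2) 21.12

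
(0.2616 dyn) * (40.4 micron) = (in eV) 6.596e+08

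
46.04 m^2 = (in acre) 0.01138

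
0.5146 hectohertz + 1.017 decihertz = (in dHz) 515.6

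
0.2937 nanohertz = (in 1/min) 1.762e-08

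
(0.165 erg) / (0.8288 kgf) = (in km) 2.03e-12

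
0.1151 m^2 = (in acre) 2.844e-05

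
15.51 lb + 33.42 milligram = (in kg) 7.035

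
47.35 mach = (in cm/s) 1.612e+06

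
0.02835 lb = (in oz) 0.4536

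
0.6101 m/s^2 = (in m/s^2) 0.6101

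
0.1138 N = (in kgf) 0.0116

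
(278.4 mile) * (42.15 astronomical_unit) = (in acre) 6.981e+14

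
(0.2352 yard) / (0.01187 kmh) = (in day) 0.0007549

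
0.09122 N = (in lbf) 0.02051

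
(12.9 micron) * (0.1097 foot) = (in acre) 1.066e-10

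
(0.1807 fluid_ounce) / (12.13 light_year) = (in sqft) 5.012e-22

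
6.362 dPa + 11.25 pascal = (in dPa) 118.9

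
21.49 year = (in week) 1121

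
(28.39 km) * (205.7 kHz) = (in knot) 1.135e+10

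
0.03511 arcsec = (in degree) 9.753e-06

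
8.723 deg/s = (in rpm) 1.454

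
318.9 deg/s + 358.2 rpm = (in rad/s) 43.08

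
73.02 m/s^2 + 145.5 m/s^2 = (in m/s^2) 218.5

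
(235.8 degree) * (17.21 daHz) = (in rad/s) 708.3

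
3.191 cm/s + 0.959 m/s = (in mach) 0.00291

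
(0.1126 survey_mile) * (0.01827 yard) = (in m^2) 3.027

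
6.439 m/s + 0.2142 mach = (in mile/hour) 177.6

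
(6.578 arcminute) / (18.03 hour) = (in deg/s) 1.689e-06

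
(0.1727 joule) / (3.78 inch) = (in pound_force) 0.4044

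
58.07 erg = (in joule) 5.807e-06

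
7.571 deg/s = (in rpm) 1.262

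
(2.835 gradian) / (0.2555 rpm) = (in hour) 0.0004623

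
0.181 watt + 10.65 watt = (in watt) 10.83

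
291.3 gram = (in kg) 0.2913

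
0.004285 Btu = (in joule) 4.521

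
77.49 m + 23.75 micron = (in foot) 254.2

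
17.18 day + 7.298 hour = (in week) 2.498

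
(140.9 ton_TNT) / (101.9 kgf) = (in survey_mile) 3.666e+05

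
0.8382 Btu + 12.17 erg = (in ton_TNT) 2.114e-07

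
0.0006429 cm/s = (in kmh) 2.314e-05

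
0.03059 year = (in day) 11.17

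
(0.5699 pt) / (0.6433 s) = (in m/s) 0.0003125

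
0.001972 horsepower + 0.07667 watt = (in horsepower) 0.002075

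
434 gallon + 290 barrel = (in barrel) 300.3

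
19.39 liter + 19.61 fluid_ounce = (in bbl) 0.1256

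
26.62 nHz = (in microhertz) 0.02662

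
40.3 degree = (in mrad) 703.4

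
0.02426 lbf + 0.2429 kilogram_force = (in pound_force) 0.5598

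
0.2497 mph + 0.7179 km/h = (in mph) 0.6958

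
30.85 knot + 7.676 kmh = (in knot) 34.99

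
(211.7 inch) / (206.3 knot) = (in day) 5.864e-07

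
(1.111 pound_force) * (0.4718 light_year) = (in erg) 2.206e+23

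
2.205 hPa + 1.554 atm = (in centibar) 157.7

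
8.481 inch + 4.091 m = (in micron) 4.306e+06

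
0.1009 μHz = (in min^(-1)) 6.054e-06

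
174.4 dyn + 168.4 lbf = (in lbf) 168.4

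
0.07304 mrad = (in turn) 1.162e-05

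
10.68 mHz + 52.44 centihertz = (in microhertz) 5.351e+05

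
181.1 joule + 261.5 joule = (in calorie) 105.8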